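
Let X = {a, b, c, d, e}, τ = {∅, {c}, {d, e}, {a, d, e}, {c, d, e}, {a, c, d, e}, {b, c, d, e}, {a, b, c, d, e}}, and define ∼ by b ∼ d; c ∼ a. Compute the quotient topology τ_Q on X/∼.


X/∼ = {[a=c], [b=d], [e]}; |τ_Q| = 2.

Equivalence classes: [a=c], [b=d], [e].
Quotient map π: X → X/∼ sends a ↦ [a=c], b ↦ [b=d], c ↦ [a=c], d ↦ [b=d], e ↦ [e].
For each subset V ⊆ X/∼, compute π^{-1}(V) ⊆ X and check whether π^{-1}(V) ∈ τ. V is open in τ_Q iff π^{-1}(V) ∈ τ.
  V = {}: π^{-1}(V) = ∅ ∈ τ ✓.
  V = {[a=c]}: π^{-1}(V) = {a, c} ∉ τ ✗.
  V = {[b=d]}: π^{-1}(V) = {b, d} ∉ τ ✗.
  V = {[a=c], [b=d]}: π^{-1}(V) = {a, b, c, d} ∉ τ ✗.
  V = {[e]}: π^{-1}(V) = {e} ∉ τ ✗.
  V = {[a=c], [e]}: π^{-1}(V) = {a, c, e} ∉ τ ✗.
  V = {[b=d], [e]}: π^{-1}(V) = {b, d, e} ∉ τ ✗.
  V = {[a=c], [b=d], [e]}: π^{-1}(V) = {a, b, c, d, e} ∈ τ ✓.
Open sets in the quotient: τ_Q = {{}, {[a=c], [b=d], [e]}} (2 elements).


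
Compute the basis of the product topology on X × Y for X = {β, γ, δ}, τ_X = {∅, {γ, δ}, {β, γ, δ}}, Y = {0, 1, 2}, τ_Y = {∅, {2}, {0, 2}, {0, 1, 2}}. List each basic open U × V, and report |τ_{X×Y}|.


Basis B = {∅ × ∅, {γ, δ} × {2}, {β, γ, δ} × {2}, {γ, δ} × {0, 2}, {β, γ, δ} × {0, 2}, {γ, δ} × {0, 1, 2}, {β, γ, δ} × {0, 1, 2}}; |τ_{X×Y}| = 10.

Enumerate products U × V with U ∈ τ_X, V ∈ τ_Y (deduplicated):
  ∅ × ∅ = {} (∅)
  {γ, δ} × {2} = {(γ,2), (δ,2)}
  {β, γ, δ} × {2} = {(β,2), (γ,2), (δ,2)}
  {γ, δ} × {0, 2} = {(γ,0), (γ,2), (δ,0), (δ,2)}
  {β, γ, δ} × {0, 2} = {(β,0), (β,2), (γ,0), (γ,2), (δ,0), (δ,2)}
  {γ, δ} × {0, 1, 2} = {(γ,0), (γ,1), (γ,2), (δ,0), (δ,1), (δ,2)}
  {β, γ, δ} × {0, 1, 2} = {(β,0), (β,1), (β,2), (γ,0), (γ,1), (γ,2), (δ,0), (δ,1), (δ,2)}
These 7 distinct sets form the basis B.
Close under arbitrary unions to get τ_{X×Y}; counting gives |τ_{X×Y}| = 10.


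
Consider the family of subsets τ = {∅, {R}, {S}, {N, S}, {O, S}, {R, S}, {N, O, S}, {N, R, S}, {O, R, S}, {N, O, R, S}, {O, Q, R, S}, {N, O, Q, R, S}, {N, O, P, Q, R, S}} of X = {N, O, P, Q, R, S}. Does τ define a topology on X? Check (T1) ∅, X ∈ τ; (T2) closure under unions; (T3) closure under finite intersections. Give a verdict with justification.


τ IS a topology on X.

Axiom (T1): ∅ ∈ τ? Yes; X ∈ τ? Yes.
Axiom (T2/T3): check pairwise unions and intersections of members of τ.
All pairwise intersections and unions checked — each lies in τ. Therefore τ satisfies (T1), (T2), (T3): it IS a topology on X.


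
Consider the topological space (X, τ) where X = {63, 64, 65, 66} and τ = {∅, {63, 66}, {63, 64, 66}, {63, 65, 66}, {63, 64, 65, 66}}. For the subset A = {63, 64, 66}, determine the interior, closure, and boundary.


int(A) = {63, 64, 66}, cl(A) = {63, 64, 65, 66}, ∂A = {65}.

Closed sets in (X, τ) are complements of opens:
  closed(X, τ) = {∅, {64}, {65}, {64, 65}, {63, 64, 65, 66}}.
int(A) = ⋃ {U ∈ τ : U ⊆ A}. Opens contained in A: ∅, {63, 66}, {63, 64, 66}.
Taking the union of these: int(A) = {63, 64, 66}.
cl(A) = ⋂ {C closed : A ⊆ C}. Closed sets containing A: {63, 64, 65, 66}.
Intersecting these: cl(A) = {63, 64, 65, 66}.
∂A = cl(A) ∖ int(A) = {63, 64, 65, 66} ∖ {63, 64, 66} = {65}.


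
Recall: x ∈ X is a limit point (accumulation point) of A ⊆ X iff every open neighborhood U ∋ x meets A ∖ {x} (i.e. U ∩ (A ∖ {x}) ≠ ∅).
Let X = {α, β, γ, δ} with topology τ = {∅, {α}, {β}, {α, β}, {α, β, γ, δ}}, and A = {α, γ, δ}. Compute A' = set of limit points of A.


A' = {γ, δ}

For each x ∈ X, list the open sets U ∈ τ with x ∈ U, then check whether U ∩ (A ∖ {x}) ≠ ∅ for every such U.
  x = α: open {α} ∋ x has {α} ∩ (A ∖ {α}) = ∅, so x is NOT a limit point.
  x = β: open {β} ∋ x has {β} ∩ (A ∖ {β}) = ∅, so x is NOT a limit point.
  x = γ: opens ∋ x are {α, β, γ, δ}; each meets A ∖ {γ}, so x IS a limit point.
  x = δ: opens ∋ x are {α, β, γ, δ}; each meets A ∖ {δ}, so x IS a limit point.
Collecting: A' = {γ, δ}.


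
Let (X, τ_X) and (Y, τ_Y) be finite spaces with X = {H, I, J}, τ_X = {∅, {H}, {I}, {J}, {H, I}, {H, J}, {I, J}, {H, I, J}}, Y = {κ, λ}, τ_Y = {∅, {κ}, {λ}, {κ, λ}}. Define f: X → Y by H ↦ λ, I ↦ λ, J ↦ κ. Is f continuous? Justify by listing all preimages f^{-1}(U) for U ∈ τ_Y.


f IS continuous.

Compute f^{-1}(U) for each U ∈ τ_Y:
  U = ∅: f^{-1}(U) = ∅ ∈ τ_X ✓.
  U = {κ}: f^{-1}(U) = {J} ∈ τ_X ✓.
  U = {λ}: f^{-1}(U) = {H, I} ∈ τ_X ✓.
  U = {κ, λ}: f^{-1}(U) = {H, I, J} ∈ τ_X ✓.
Every preimage lies in τ_X, so f IS continuous.


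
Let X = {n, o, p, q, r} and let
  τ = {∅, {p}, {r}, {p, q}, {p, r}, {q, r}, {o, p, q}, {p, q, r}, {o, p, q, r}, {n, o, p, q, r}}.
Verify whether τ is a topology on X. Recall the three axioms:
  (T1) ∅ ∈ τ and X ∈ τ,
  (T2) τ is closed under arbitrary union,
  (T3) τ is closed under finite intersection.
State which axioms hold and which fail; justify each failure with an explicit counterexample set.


τ is NOT a topology on X.

Axiom (T1): ∅ ∈ τ? Yes; X ∈ τ? Yes.
Axiom (T2/T3): check pairwise unions and intersections of members of τ.
Counterexample for (T3): {p, q} ∩ {q, r} = {q} ∉ τ. Therefore τ is NOT a topology.


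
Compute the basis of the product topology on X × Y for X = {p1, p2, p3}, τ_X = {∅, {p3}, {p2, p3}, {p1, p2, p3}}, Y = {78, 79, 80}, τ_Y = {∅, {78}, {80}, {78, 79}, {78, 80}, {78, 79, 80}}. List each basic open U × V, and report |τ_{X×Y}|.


Basis B = {∅ × ∅, {p3} × {78}, {p3} × {80}, {p2, p3} × {78}, {p2, p3} × {80}, {p3} × {78, 79}, {p3} × {78, 80}, {p1, p2, p3} × {78}, {p1, p2, p3} × {80}, {p3} × {78, 79, 80}, {p2, p3} × {78, 79}, {p2, p3} × {78, 80}, {p1, p2, p3} × {78, 79}, {p1, p2, p3} × {78, 80}, {p2, p3} × {78, 79, 80}, {p1, p2, p3} × {78, 79, 80}}; |τ_{X×Y}| = 40.

Enumerate products U × V with U ∈ τ_X, V ∈ τ_Y (deduplicated):
  ∅ × ∅ = {} (∅)
  {p3} × {78} = {(p3,78)}
  {p3} × {80} = {(p3,80)}
  {p2, p3} × {78} = {(p2,78), (p3,78)}
  {p2, p3} × {80} = {(p2,80), (p3,80)}
  {p3} × {78, 79} = {(p3,78), (p3,79)}
  {p3} × {78, 80} = {(p3,78), (p3,80)}
  {p1, p2, p3} × {78} = {(p1,78), (p2,78), (p3,78)}
  {p1, p2, p3} × {80} = {(p1,80), (p2,80), (p3,80)}
  {p3} × {78, 79, 80} = {(p3,78), (p3,79), (p3,80)}
  {p2, p3} × {78, 79} = {(p2,78), (p2,79), (p3,78), (p3,79)}
  {p2, p3} × {78, 80} = {(p2,78), (p2,80), (p3,78), (p3,80)}
  {p1, p2, p3} × {78, 79} = {(p1,78), (p1,79), (p2,78), (p2,79), (p3,78), (p3,79)}
  {p1, p2, p3} × {78, 80} = {(p1,78), (p1,80), (p2,78), (p2,80), (p3,78), (p3,80)}
  {p2, p3} × {78, 79, 80} = {(p2,78), (p2,79), (p2,80), (p3,78), (p3,79), (p3,80)}
  {p1, p2, p3} × {78, 79, 80} = {(p1,78), (p1,79), (p1,80), (p2,78), (p2,79), (p2,80), (p3,78), (p3,79), (p3,80)}
These 16 distinct sets form the basis B.
Close under arbitrary unions to get τ_{X×Y}; counting gives |τ_{X×Y}| = 40.


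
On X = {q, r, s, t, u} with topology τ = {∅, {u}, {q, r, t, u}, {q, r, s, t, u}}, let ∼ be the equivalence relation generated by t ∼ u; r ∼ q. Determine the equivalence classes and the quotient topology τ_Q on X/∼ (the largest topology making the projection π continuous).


X/∼ = {[q=r], [s], [t=u]}; |τ_Q| = 3.

Equivalence classes: [q=r], [s], [t=u].
Quotient map π: X → X/∼ sends q ↦ [q=r], r ↦ [q=r], s ↦ [s], t ↦ [t=u], u ↦ [t=u].
For each subset V ⊆ X/∼, compute π^{-1}(V) ⊆ X and check whether π^{-1}(V) ∈ τ. V is open in τ_Q iff π^{-1}(V) ∈ τ.
  V = {}: π^{-1}(V) = ∅ ∈ τ ✓.
  V = {[q=r]}: π^{-1}(V) = {q, r} ∉ τ ✗.
  V = {[s]}: π^{-1}(V) = {s} ∉ τ ✗.
  V = {[q=r], [s]}: π^{-1}(V) = {q, r, s} ∉ τ ✗.
  V = {[t=u]}: π^{-1}(V) = {t, u} ∉ τ ✗.
  V = {[q=r], [t=u]}: π^{-1}(V) = {q, r, t, u} ∈ τ ✓.
  V = {[s], [t=u]}: π^{-1}(V) = {s, t, u} ∉ τ ✗.
  V = {[q=r], [s], [t=u]}: π^{-1}(V) = {q, r, s, t, u} ∈ τ ✓.
Open sets in the quotient: τ_Q = {{}, {[q=r], [t=u]}, {[q=r], [s], [t=u]}} (3 elements).


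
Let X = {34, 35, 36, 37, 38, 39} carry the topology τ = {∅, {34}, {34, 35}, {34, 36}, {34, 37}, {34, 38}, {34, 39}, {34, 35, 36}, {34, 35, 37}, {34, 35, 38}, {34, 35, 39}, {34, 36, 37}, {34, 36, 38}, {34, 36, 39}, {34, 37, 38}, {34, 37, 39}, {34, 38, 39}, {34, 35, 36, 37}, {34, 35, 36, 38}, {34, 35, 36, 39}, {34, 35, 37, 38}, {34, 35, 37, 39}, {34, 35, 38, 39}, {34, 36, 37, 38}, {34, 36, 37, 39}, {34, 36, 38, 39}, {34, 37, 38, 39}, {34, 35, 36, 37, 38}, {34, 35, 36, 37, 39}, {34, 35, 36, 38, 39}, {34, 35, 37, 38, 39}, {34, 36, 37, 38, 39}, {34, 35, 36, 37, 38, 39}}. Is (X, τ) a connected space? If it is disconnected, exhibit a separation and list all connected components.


(X, τ) is connected.

Find clopen sets (U ∈ τ with X ∖ U ∈ τ):
  U = ∅, X ∖ U = {34, 35, 36, 37, 38, 39} — both open, so U is clopen.
  U = {34, 35, 36, 37, 38, 39}, X ∖ U = ∅ — both open, so U is clopen.
Only trivial clopens (∅ and X) exist, so (X, τ) is connected.
Compute connected components by grouping points that agree on all clopens:
  component: {34, 35, 36, 37, 38, 39}


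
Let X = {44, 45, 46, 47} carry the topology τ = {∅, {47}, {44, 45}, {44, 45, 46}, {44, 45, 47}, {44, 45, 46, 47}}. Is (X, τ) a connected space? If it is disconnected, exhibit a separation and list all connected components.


(X, τ) is disconnected; components = [{47}, {44, 45, 46}].

Find clopen sets (U ∈ τ with X ∖ U ∈ τ):
  U = ∅, X ∖ U = {44, 45, 46, 47} — both open, so U is clopen.
  U = {47}, X ∖ U = {44, 45, 46} — both open, so U is clopen.
  U = {44, 45, 46}, X ∖ U = {47} — both open, so U is clopen.
  U = {44, 45, 46, 47}, X ∖ U = ∅ — both open, so U is clopen.
Nontrivial clopen(s) exist: e.g. {47}. So (X, τ) is disconnected.
Compute connected components by grouping points that agree on all clopens:
  component: {47}
  component: {44, 45, 46}


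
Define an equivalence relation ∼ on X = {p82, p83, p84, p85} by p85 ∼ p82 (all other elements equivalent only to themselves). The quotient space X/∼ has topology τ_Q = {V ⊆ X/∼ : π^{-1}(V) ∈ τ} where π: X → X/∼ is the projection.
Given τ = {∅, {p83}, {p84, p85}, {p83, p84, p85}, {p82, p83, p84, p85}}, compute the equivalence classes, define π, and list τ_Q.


X/∼ = {[p82=p85], [p83], [p84]}; |τ_Q| = 3.

Equivalence classes: [p82=p85], [p83], [p84].
Quotient map π: X → X/∼ sends p82 ↦ [p82=p85], p83 ↦ [p83], p84 ↦ [p84], p85 ↦ [p82=p85].
For each subset V ⊆ X/∼, compute π^{-1}(V) ⊆ X and check whether π^{-1}(V) ∈ τ. V is open in τ_Q iff π^{-1}(V) ∈ τ.
  V = {}: π^{-1}(V) = ∅ ∈ τ ✓.
  V = {[p82=p85]}: π^{-1}(V) = {p82, p85} ∉ τ ✗.
  V = {[p83]}: π^{-1}(V) = {p83} ∈ τ ✓.
  V = {[p82=p85], [p83]}: π^{-1}(V) = {p82, p83, p85} ∉ τ ✗.
  V = {[p84]}: π^{-1}(V) = {p84} ∉ τ ✗.
  V = {[p82=p85], [p84]}: π^{-1}(V) = {p82, p84, p85} ∉ τ ✗.
  V = {[p83], [p84]}: π^{-1}(V) = {p83, p84} ∉ τ ✗.
  V = {[p82=p85], [p83], [p84]}: π^{-1}(V) = {p82, p83, p84, p85} ∈ τ ✓.
Open sets in the quotient: τ_Q = {{}, {[p83]}, {[p82=p85], [p83], [p84]}} (3 elements).


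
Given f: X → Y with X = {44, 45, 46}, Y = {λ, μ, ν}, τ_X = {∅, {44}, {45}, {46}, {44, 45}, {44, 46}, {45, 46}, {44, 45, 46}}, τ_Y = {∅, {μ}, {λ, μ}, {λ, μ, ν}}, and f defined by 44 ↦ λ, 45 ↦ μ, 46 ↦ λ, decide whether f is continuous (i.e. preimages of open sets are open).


f IS continuous.

Compute f^{-1}(U) for each U ∈ τ_Y:
  U = ∅: f^{-1}(U) = ∅ ∈ τ_X ✓.
  U = {μ}: f^{-1}(U) = {45} ∈ τ_X ✓.
  U = {λ, μ}: f^{-1}(U) = {44, 45, 46} ∈ τ_X ✓.
  U = {λ, μ, ν}: f^{-1}(U) = {44, 45, 46} ∈ τ_X ✓.
Every preimage lies in τ_X, so f IS continuous.


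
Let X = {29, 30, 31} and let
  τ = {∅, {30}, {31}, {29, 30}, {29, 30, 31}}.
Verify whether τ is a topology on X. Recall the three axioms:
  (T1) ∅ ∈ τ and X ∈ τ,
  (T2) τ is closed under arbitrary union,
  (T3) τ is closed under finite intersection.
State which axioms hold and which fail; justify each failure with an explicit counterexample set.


τ is NOT a topology on X.

Axiom (T1): ∅ ∈ τ? Yes; X ∈ τ? Yes.
Axiom (T2/T3): check pairwise unions and intersections of members of τ.
Counterexample for (T2): {30} ∪ {31} = {30, 31} ∉ τ. Therefore τ is NOT a topology.


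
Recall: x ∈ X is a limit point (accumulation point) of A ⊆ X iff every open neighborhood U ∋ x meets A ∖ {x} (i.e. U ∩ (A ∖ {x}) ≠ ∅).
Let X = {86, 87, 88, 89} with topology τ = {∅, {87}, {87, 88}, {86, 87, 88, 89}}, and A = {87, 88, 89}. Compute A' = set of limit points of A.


A' = {86, 88, 89}

For each x ∈ X, list the open sets U ∈ τ with x ∈ U, then check whether U ∩ (A ∖ {x}) ≠ ∅ for every such U.
  x = 86: opens ∋ x are {86, 87, 88, 89}; each meets A ∖ {86}, so x IS a limit point.
  x = 87: open {87} ∋ x has {87} ∩ (A ∖ {87}) = ∅, so x is NOT a limit point.
  x = 88: opens ∋ x are {87, 88}, {86, 87, 88, 89}; each meets A ∖ {88}, so x IS a limit point.
  x = 89: opens ∋ x are {86, 87, 88, 89}; each meets A ∖ {89}, so x IS a limit point.
Collecting: A' = {86, 88, 89}.


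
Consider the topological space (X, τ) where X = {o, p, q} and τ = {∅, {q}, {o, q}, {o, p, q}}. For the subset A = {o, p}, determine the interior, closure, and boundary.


int(A) = ∅, cl(A) = {o, p}, ∂A = {o, p}.

Closed sets in (X, τ) are complements of opens:
  closed(X, τ) = {∅, {p}, {o, p}, {o, p, q}}.
int(A) = ⋃ {U ∈ τ : U ⊆ A}. Opens contained in A: ∅.
Taking the union of these: int(A) = ∅.
cl(A) = ⋂ {C closed : A ⊆ C}. Closed sets containing A: {o, p}, {o, p, q}.
Intersecting these: cl(A) = {o, p}.
∂A = cl(A) ∖ int(A) = {o, p} ∖ ∅ = {o, p}.


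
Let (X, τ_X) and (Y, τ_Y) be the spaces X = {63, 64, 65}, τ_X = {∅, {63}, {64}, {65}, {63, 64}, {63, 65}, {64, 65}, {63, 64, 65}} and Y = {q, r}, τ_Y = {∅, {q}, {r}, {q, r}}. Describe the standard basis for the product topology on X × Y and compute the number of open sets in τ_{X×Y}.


Basis B = {∅ × ∅, {63} × {q}, {63} × {r}, {64} × {q}, {64} × {r}, {65} × {q}, {65} × {r}, {63} × {q, r}, {63, 64} × {q}, {63, 65} × {q}, {63, 64} × {r}, {63, 65} × {r}, {64} × {q, r}, {64, 65} × {q}, {64, 65} × {r}, {65} × {q, r}, {63, 64, 65} × {q}, {63, 64, 65} × {r}, {63, 64} × {q, r}, {63, 65} × {q, r}, {64, 65} × {q, r}, {63, 64, 65} × {q, r}}; |τ_{X×Y}| = 64.

Enumerate products U × V with U ∈ τ_X, V ∈ τ_Y (deduplicated):
  ∅ × ∅ = {} (∅)
  {63} × {q} = {(63,q)}
  {63} × {r} = {(63,r)}
  {64} × {q} = {(64,q)}
  {64} × {r} = {(64,r)}
  {65} × {q} = {(65,q)}
  {65} × {r} = {(65,r)}
  {63} × {q, r} = {(63,q), (63,r)}
  {63, 64} × {q} = {(63,q), (64,q)}
  {63, 65} × {q} = {(63,q), (65,q)}
  {63, 64} × {r} = {(63,r), (64,r)}
  {63, 65} × {r} = {(63,r), (65,r)}
  {64} × {q, r} = {(64,q), (64,r)}
  {64, 65} × {q} = {(64,q), (65,q)}
  {64, 65} × {r} = {(64,r), (65,r)}
  {65} × {q, r} = {(65,q), (65,r)}
  {63, 64, 65} × {q} = {(63,q), (64,q), (65,q)}
  {63, 64, 65} × {r} = {(63,r), (64,r), (65,r)}
  {63, 64} × {q, r} = {(63,q), (63,r), (64,q), (64,r)}
  {63, 65} × {q, r} = {(63,q), (63,r), (65,q), (65,r)}
  {64, 65} × {q, r} = {(64,q), (64,r), (65,q), (65,r)}
  {63, 64, 65} × {q, r} = {(63,q), (63,r), (64,q), (64,r), (65,q), (65,r)}
These 22 distinct sets form the basis B.
Close under arbitrary unions to get τ_{X×Y}; counting gives |τ_{X×Y}| = 64.


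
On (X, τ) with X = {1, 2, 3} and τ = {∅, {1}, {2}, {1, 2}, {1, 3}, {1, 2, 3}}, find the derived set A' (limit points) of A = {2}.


A' = ∅

For each x ∈ X, list the open sets U ∈ τ with x ∈ U, then check whether U ∩ (A ∖ {x}) ≠ ∅ for every such U.
  x = 1: open {1} ∋ x has {1} ∩ (A ∖ {1}) = ∅, so x is NOT a limit point.
  x = 2: open {2} ∋ x has {2} ∩ (A ∖ {2}) = ∅, so x is NOT a limit point.
  x = 3: open {1, 3} ∋ x has {1, 3} ∩ (A ∖ {3}) = ∅, so x is NOT a limit point.
Collecting: A' = ∅.


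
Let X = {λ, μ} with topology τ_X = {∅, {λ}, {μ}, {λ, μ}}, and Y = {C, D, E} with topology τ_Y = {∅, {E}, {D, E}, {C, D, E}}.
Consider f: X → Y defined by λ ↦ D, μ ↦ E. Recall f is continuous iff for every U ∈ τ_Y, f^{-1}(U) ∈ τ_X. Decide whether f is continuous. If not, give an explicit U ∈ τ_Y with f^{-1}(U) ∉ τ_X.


f IS continuous.

Compute f^{-1}(U) for each U ∈ τ_Y:
  U = ∅: f^{-1}(U) = ∅ ∈ τ_X ✓.
  U = {E}: f^{-1}(U) = {μ} ∈ τ_X ✓.
  U = {D, E}: f^{-1}(U) = {λ, μ} ∈ τ_X ✓.
  U = {C, D, E}: f^{-1}(U) = {λ, μ} ∈ τ_X ✓.
Every preimage lies in τ_X, so f IS continuous.


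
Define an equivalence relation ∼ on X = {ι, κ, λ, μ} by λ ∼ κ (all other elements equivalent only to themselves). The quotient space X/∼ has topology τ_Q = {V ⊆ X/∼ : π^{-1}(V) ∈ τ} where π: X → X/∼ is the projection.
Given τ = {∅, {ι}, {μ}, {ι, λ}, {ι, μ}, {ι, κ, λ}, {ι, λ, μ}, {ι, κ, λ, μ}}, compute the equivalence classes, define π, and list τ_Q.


X/∼ = {[ι], [κ=λ], [μ]}; |τ_Q| = 6.

Equivalence classes: [ι], [κ=λ], [μ].
Quotient map π: X → X/∼ sends ι ↦ [ι], κ ↦ [κ=λ], λ ↦ [κ=λ], μ ↦ [μ].
For each subset V ⊆ X/∼, compute π^{-1}(V) ⊆ X and check whether π^{-1}(V) ∈ τ. V is open in τ_Q iff π^{-1}(V) ∈ τ.
  V = {}: π^{-1}(V) = ∅ ∈ τ ✓.
  V = {[ι]}: π^{-1}(V) = {ι} ∈ τ ✓.
  V = {[κ=λ]}: π^{-1}(V) = {κ, λ} ∉ τ ✗.
  V = {[ι], [κ=λ]}: π^{-1}(V) = {ι, κ, λ} ∈ τ ✓.
  V = {[μ]}: π^{-1}(V) = {μ} ∈ τ ✓.
  V = {[ι], [μ]}: π^{-1}(V) = {ι, μ} ∈ τ ✓.
  V = {[κ=λ], [μ]}: π^{-1}(V) = {κ, λ, μ} ∉ τ ✗.
  V = {[ι], [κ=λ], [μ]}: π^{-1}(V) = {ι, κ, λ, μ} ∈ τ ✓.
Open sets in the quotient: τ_Q = {{}, {[ι]}, {[ι], [κ=λ]}, {[μ]}, {[ι], [μ]}, {[ι], [κ=λ], [μ]}} (6 elements).


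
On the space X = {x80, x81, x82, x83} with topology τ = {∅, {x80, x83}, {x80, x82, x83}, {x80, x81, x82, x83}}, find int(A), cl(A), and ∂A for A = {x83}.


int(A) = ∅, cl(A) = {x80, x81, x82, x83}, ∂A = {x80, x81, x82, x83}.

Closed sets in (X, τ) are complements of opens:
  closed(X, τ) = {∅, {x81}, {x81, x82}, {x80, x81, x82, x83}}.
int(A) = ⋃ {U ∈ τ : U ⊆ A}. Opens contained in A: ∅.
Taking the union of these: int(A) = ∅.
cl(A) = ⋂ {C closed : A ⊆ C}. Closed sets containing A: {x80, x81, x82, x83}.
Intersecting these: cl(A) = {x80, x81, x82, x83}.
∂A = cl(A) ∖ int(A) = {x80, x81, x82, x83} ∖ ∅ = {x80, x81, x82, x83}.


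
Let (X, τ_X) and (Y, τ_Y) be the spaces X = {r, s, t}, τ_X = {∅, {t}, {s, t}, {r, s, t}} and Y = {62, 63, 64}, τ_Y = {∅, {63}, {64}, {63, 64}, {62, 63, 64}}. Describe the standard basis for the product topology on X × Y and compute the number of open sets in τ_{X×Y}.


Basis B = {∅ × ∅, {t} × {63}, {t} × {64}, {s, t} × {63}, {s, t} × {64}, {t} × {63, 64}, {r, s, t} × {63}, {r, s, t} × {64}, {t} × {62, 63, 64}, {s, t} × {63, 64}, {r, s, t} × {63, 64}, {s, t} × {62, 63, 64}, {r, s, t} × {62, 63, 64}}; |τ_{X×Y}| = 30.

Enumerate products U × V with U ∈ τ_X, V ∈ τ_Y (deduplicated):
  ∅ × ∅ = {} (∅)
  {t} × {63} = {(t,63)}
  {t} × {64} = {(t,64)}
  {s, t} × {63} = {(s,63), (t,63)}
  {s, t} × {64} = {(s,64), (t,64)}
  {t} × {63, 64} = {(t,63), (t,64)}
  {r, s, t} × {63} = {(r,63), (s,63), (t,63)}
  {r, s, t} × {64} = {(r,64), (s,64), (t,64)}
  {t} × {62, 63, 64} = {(t,62), (t,63), (t,64)}
  {s, t} × {63, 64} = {(s,63), (s,64), (t,63), (t,64)}
  {r, s, t} × {63, 64} = {(r,63), (r,64), (s,63), (s,64), (t,63), (t,64)}
  {s, t} × {62, 63, 64} = {(s,62), (s,63), (s,64), (t,62), (t,63), (t,64)}
  {r, s, t} × {62, 63, 64} = {(r,62), (r,63), (r,64), (s,62), (s,63), (s,64), (t,62), (t,63), (t,64)}
These 13 distinct sets form the basis B.
Close under arbitrary unions to get τ_{X×Y}; counting gives |τ_{X×Y}| = 30.


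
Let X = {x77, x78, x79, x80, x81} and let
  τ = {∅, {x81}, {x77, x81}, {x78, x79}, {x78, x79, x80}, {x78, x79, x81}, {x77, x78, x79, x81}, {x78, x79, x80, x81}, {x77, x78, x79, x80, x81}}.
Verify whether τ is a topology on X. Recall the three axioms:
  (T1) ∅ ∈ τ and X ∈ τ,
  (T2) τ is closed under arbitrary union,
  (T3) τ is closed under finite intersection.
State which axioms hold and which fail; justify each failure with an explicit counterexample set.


τ IS a topology on X.

Axiom (T1): ∅ ∈ τ? Yes; X ∈ τ? Yes.
Axiom (T2/T3): check pairwise unions and intersections of members of τ.
All pairwise intersections and unions checked — each lies in τ. Therefore τ satisfies (T1), (T2), (T3): it IS a topology on X.


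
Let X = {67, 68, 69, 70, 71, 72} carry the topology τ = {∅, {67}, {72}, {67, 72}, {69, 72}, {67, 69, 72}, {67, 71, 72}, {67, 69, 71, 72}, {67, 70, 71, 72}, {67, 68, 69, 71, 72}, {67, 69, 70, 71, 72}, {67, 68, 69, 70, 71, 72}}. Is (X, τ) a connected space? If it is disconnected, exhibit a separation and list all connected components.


(X, τ) is connected.

Find clopen sets (U ∈ τ with X ∖ U ∈ τ):
  U = ∅, X ∖ U = {67, 68, 69, 70, 71, 72} — both open, so U is clopen.
  U = {67, 68, 69, 70, 71, 72}, X ∖ U = ∅ — both open, so U is clopen.
Only trivial clopens (∅ and X) exist, so (X, τ) is connected.
Compute connected components by grouping points that agree on all clopens:
  component: {67, 68, 69, 70, 71, 72}


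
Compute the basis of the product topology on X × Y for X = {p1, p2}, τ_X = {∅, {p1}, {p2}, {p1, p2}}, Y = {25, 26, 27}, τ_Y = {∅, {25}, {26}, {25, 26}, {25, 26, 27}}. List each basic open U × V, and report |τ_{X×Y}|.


Basis B = {∅ × ∅, {p1} × {25}, {p1} × {26}, {p2} × {25}, {p2} × {26}, {p1} × {25, 26}, {p1, p2} × {25}, {p1, p2} × {26}, {p2} × {25, 26}, {p1} × {25, 26, 27}, {p2} × {25, 26, 27}, {p1, p2} × {25, 26}, {p1, p2} × {25, 26, 27}}; |τ_{X×Y}| = 25.

Enumerate products U × V with U ∈ τ_X, V ∈ τ_Y (deduplicated):
  ∅ × ∅ = {} (∅)
  {p1} × {25} = {(p1,25)}
  {p1} × {26} = {(p1,26)}
  {p2} × {25} = {(p2,25)}
  {p2} × {26} = {(p2,26)}
  {p1} × {25, 26} = {(p1,25), (p1,26)}
  {p1, p2} × {25} = {(p1,25), (p2,25)}
  {p1, p2} × {26} = {(p1,26), (p2,26)}
  {p2} × {25, 26} = {(p2,25), (p2,26)}
  {p1} × {25, 26, 27} = {(p1,25), (p1,26), (p1,27)}
  {p2} × {25, 26, 27} = {(p2,25), (p2,26), (p2,27)}
  {p1, p2} × {25, 26} = {(p1,25), (p1,26), (p2,25), (p2,26)}
  {p1, p2} × {25, 26, 27} = {(p1,25), (p1,26), (p1,27), (p2,25), (p2,26), (p2,27)}
These 13 distinct sets form the basis B.
Close under arbitrary unions to get τ_{X×Y}; counting gives |τ_{X×Y}| = 25.


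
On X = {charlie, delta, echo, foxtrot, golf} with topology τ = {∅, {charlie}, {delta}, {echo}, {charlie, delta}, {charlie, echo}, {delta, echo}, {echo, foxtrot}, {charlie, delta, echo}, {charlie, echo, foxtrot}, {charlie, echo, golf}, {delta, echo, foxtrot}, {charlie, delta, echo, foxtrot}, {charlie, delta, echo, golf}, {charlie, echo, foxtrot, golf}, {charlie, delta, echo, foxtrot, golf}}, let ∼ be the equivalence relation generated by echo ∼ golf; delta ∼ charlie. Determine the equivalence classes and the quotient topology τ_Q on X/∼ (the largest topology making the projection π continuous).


X/∼ = {[charlie=delta], [echo=golf], [foxtrot]}; |τ_Q| = 4.

Equivalence classes: [charlie=delta], [echo=golf], [foxtrot].
Quotient map π: X → X/∼ sends charlie ↦ [charlie=delta], delta ↦ [charlie=delta], echo ↦ [echo=golf], foxtrot ↦ [foxtrot], golf ↦ [echo=golf].
For each subset V ⊆ X/∼, compute π^{-1}(V) ⊆ X and check whether π^{-1}(V) ∈ τ. V is open in τ_Q iff π^{-1}(V) ∈ τ.
  V = {}: π^{-1}(V) = ∅ ∈ τ ✓.
  V = {[charlie=delta]}: π^{-1}(V) = {charlie, delta} ∈ τ ✓.
  V = {[echo=golf]}: π^{-1}(V) = {echo, golf} ∉ τ ✗.
  V = {[charlie=delta], [echo=golf]}: π^{-1}(V) = {charlie, delta, echo, golf} ∈ τ ✓.
  V = {[foxtrot]}: π^{-1}(V) = {foxtrot} ∉ τ ✗.
  V = {[charlie=delta], [foxtrot]}: π^{-1}(V) = {charlie, delta, foxtrot} ∉ τ ✗.
  V = {[echo=golf], [foxtrot]}: π^{-1}(V) = {echo, foxtrot, golf} ∉ τ ✗.
  V = {[charlie=delta], [echo=golf], [foxtrot]}: π^{-1}(V) = {charlie, delta, echo, foxtrot, golf} ∈ τ ✓.
Open sets in the quotient: τ_Q = {{}, {[charlie=delta]}, {[charlie=delta], [echo=golf]}, {[charlie=delta], [echo=golf], [foxtrot]}} (4 elements).


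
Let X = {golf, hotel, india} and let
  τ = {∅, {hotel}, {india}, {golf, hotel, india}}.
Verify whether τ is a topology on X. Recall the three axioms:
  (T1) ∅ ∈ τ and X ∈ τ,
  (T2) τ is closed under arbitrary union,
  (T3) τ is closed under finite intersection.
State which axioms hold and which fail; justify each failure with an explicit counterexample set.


τ is NOT a topology on X.

Axiom (T1): ∅ ∈ τ? Yes; X ∈ τ? Yes.
Axiom (T2/T3): check pairwise unions and intersections of members of τ.
Counterexample for (T2): {hotel} ∪ {india} = {hotel, india} ∉ τ. Therefore τ is NOT a topology.


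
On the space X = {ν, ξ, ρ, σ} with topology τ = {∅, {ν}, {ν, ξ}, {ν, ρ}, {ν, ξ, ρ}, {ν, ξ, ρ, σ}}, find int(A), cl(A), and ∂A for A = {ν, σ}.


int(A) = {ν}, cl(A) = {ν, ξ, ρ, σ}, ∂A = {ξ, ρ, σ}.

Closed sets in (X, τ) are complements of opens:
  closed(X, τ) = {∅, {σ}, {ξ, σ}, {ρ, σ}, {ξ, ρ, σ}, {ν, ξ, ρ, σ}}.
int(A) = ⋃ {U ∈ τ : U ⊆ A}. Opens contained in A: ∅, {ν}.
Taking the union of these: int(A) = {ν}.
cl(A) = ⋂ {C closed : A ⊆ C}. Closed sets containing A: {ν, ξ, ρ, σ}.
Intersecting these: cl(A) = {ν, ξ, ρ, σ}.
∂A = cl(A) ∖ int(A) = {ν, ξ, ρ, σ} ∖ {ν} = {ξ, ρ, σ}.


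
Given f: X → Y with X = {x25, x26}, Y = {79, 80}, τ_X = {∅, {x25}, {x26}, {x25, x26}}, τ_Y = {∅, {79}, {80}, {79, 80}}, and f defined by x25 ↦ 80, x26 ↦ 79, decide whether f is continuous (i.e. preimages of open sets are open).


f IS continuous.

Compute f^{-1}(U) for each U ∈ τ_Y:
  U = ∅: f^{-1}(U) = ∅ ∈ τ_X ✓.
  U = {79}: f^{-1}(U) = {x26} ∈ τ_X ✓.
  U = {80}: f^{-1}(U) = {x25} ∈ τ_X ✓.
  U = {79, 80}: f^{-1}(U) = {x25, x26} ∈ τ_X ✓.
Every preimage lies in τ_X, so f IS continuous.


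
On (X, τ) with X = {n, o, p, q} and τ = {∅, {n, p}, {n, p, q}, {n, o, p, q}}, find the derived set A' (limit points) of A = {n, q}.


A' = {o, p, q}

For each x ∈ X, list the open sets U ∈ τ with x ∈ U, then check whether U ∩ (A ∖ {x}) ≠ ∅ for every such U.
  x = n: open {n, p} ∋ x has {n, p} ∩ (A ∖ {n}) = ∅, so x is NOT a limit point.
  x = o: opens ∋ x are {n, o, p, q}; each meets A ∖ {o}, so x IS a limit point.
  x = p: opens ∋ x are {n, p}, {n, p, q}, {n, o, p, q}; each meets A ∖ {p}, so x IS a limit point.
  x = q: opens ∋ x are {n, p, q}, {n, o, p, q}; each meets A ∖ {q}, so x IS a limit point.
Collecting: A' = {o, p, q}.


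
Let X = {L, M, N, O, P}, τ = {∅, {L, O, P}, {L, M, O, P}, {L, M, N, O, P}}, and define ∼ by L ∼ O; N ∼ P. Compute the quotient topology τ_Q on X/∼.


X/∼ = {[L=O], [M], [N=P]}; |τ_Q| = 2.

Equivalence classes: [L=O], [M], [N=P].
Quotient map π: X → X/∼ sends L ↦ [L=O], M ↦ [M], N ↦ [N=P], O ↦ [L=O], P ↦ [N=P].
For each subset V ⊆ X/∼, compute π^{-1}(V) ⊆ X and check whether π^{-1}(V) ∈ τ. V is open in τ_Q iff π^{-1}(V) ∈ τ.
  V = {}: π^{-1}(V) = ∅ ∈ τ ✓.
  V = {[L=O]}: π^{-1}(V) = {L, O} ∉ τ ✗.
  V = {[M]}: π^{-1}(V) = {M} ∉ τ ✗.
  V = {[L=O], [M]}: π^{-1}(V) = {L, M, O} ∉ τ ✗.
  V = {[N=P]}: π^{-1}(V) = {N, P} ∉ τ ✗.
  V = {[L=O], [N=P]}: π^{-1}(V) = {L, N, O, P} ∉ τ ✗.
  V = {[M], [N=P]}: π^{-1}(V) = {M, N, P} ∉ τ ✗.
  V = {[L=O], [M], [N=P]}: π^{-1}(V) = {L, M, N, O, P} ∈ τ ✓.
Open sets in the quotient: τ_Q = {{}, {[L=O], [M], [N=P]}} (2 elements).


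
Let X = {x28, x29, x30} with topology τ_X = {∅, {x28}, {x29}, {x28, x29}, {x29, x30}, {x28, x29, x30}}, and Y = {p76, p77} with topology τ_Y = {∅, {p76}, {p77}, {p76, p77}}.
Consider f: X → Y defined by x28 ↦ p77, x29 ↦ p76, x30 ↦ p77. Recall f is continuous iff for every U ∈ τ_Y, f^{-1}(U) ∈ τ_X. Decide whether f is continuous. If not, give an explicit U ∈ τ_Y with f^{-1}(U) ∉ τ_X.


f is NOT continuous.

Compute f^{-1}(U) for each U ∈ τ_Y:
  U = ∅: f^{-1}(U) = ∅ ∈ τ_X ✓.
  U = {p76}: f^{-1}(U) = {x29} ∈ τ_X ✓.
  U = {p77}: f^{-1}(U) = {x28, x30} ∉ τ_X ✗.
  U = {p76, p77}: f^{-1}(U) = {x28, x29, x30} ∈ τ_X ✓.
Found U = {p77} with f^{-1}(U) = {x28, x30} not in τ_X. Therefore f is NOT continuous.


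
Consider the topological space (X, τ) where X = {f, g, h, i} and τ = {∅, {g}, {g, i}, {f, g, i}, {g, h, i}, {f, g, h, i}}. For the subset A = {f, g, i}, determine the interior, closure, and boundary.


int(A) = {f, g, i}, cl(A) = {f, g, h, i}, ∂A = {h}.

Closed sets in (X, τ) are complements of opens:
  closed(X, τ) = {∅, {f}, {h}, {f, h}, {f, h, i}, {f, g, h, i}}.
int(A) = ⋃ {U ∈ τ : U ⊆ A}. Opens contained in A: ∅, {g}, {g, i}, {f, g, i}.
Taking the union of these: int(A) = {f, g, i}.
cl(A) = ⋂ {C closed : A ⊆ C}. Closed sets containing A: {f, g, h, i}.
Intersecting these: cl(A) = {f, g, h, i}.
∂A = cl(A) ∖ int(A) = {f, g, h, i} ∖ {f, g, i} = {h}.


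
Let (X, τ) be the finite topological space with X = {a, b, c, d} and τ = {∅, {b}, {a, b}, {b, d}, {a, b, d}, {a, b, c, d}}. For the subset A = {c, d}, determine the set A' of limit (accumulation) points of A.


A' = {c}

For each x ∈ X, list the open sets U ∈ τ with x ∈ U, then check whether U ∩ (A ∖ {x}) ≠ ∅ for every such U.
  x = a: open {a, b} ∋ x has {a, b} ∩ (A ∖ {a}) = ∅, so x is NOT a limit point.
  x = b: open {b} ∋ x has {b} ∩ (A ∖ {b}) = ∅, so x is NOT a limit point.
  x = c: opens ∋ x are {a, b, c, d}; each meets A ∖ {c}, so x IS a limit point.
  x = d: open {b, d} ∋ x has {b, d} ∩ (A ∖ {d}) = ∅, so x is NOT a limit point.
Collecting: A' = {c}.


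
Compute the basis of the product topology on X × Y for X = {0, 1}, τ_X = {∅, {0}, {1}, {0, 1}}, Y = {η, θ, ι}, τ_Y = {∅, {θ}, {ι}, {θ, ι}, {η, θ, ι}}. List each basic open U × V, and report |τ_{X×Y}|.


Basis B = {∅ × ∅, {0} × {θ}, {0} × {ι}, {1} × {θ}, {1} × {ι}, {0} × {θ, ι}, {0, 1} × {θ}, {0, 1} × {ι}, {1} × {θ, ι}, {0} × {η, θ, ι}, {1} × {η, θ, ι}, {0, 1} × {θ, ι}, {0, 1} × {η, θ, ι}}; |τ_{X×Y}| = 25.

Enumerate products U × V with U ∈ τ_X, V ∈ τ_Y (deduplicated):
  ∅ × ∅ = {} (∅)
  {0} × {θ} = {(0,θ)}
  {0} × {ι} = {(0,ι)}
  {1} × {θ} = {(1,θ)}
  {1} × {ι} = {(1,ι)}
  {0} × {θ, ι} = {(0,θ), (0,ι)}
  {0, 1} × {θ} = {(0,θ), (1,θ)}
  {0, 1} × {ι} = {(0,ι), (1,ι)}
  {1} × {θ, ι} = {(1,θ), (1,ι)}
  {0} × {η, θ, ι} = {(0,η), (0,θ), (0,ι)}
  {1} × {η, θ, ι} = {(1,η), (1,θ), (1,ι)}
  {0, 1} × {θ, ι} = {(0,θ), (0,ι), (1,θ), (1,ι)}
  {0, 1} × {η, θ, ι} = {(0,η), (0,θ), (0,ι), (1,η), (1,θ), (1,ι)}
These 13 distinct sets form the basis B.
Close under arbitrary unions to get τ_{X×Y}; counting gives |τ_{X×Y}| = 25.


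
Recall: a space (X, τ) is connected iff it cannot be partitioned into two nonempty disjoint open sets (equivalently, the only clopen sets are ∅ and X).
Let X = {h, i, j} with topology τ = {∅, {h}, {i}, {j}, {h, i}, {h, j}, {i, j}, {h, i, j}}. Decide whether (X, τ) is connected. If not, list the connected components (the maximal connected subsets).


(X, τ) is disconnected; components = [{h}, {i}, {j}].

Find clopen sets (U ∈ τ with X ∖ U ∈ τ):
  U = ∅, X ∖ U = {h, i, j} — both open, so U is clopen.
  U = {h}, X ∖ U = {i, j} — both open, so U is clopen.
  U = {i}, X ∖ U = {h, j} — both open, so U is clopen.
  U = {j}, X ∖ U = {h, i} — both open, so U is clopen.
  U = {h, i}, X ∖ U = {j} — both open, so U is clopen.
  U = {h, j}, X ∖ U = {i} — both open, so U is clopen.
  U = {i, j}, X ∖ U = {h} — both open, so U is clopen.
  U = {h, i, j}, X ∖ U = ∅ — both open, so U is clopen.
Nontrivial clopen(s) exist: e.g. {i, j}. So (X, τ) is disconnected.
Compute connected components by grouping points that agree on all clopens:
  component: {h}
  component: {i}
  component: {j}


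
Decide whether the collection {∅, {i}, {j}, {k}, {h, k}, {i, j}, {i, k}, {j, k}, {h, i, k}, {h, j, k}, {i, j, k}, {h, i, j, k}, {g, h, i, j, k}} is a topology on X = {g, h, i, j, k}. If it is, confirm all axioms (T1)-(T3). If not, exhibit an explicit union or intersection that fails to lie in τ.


τ IS a topology on X.

Axiom (T1): ∅ ∈ τ? Yes; X ∈ τ? Yes.
Axiom (T2/T3): check pairwise unions and intersections of members of τ.
All pairwise intersections and unions checked — each lies in τ. Therefore τ satisfies (T1), (T2), (T3): it IS a topology on X.


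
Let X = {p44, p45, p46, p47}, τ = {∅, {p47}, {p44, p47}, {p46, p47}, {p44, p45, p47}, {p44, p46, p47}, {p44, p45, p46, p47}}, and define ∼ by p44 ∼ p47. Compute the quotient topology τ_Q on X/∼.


X/∼ = {[p44=p47], [p45], [p46]}; |τ_Q| = 5.

Equivalence classes: [p44=p47], [p45], [p46].
Quotient map π: X → X/∼ sends p44 ↦ [p44=p47], p45 ↦ [p45], p46 ↦ [p46], p47 ↦ [p44=p47].
For each subset V ⊆ X/∼, compute π^{-1}(V) ⊆ X and check whether π^{-1}(V) ∈ τ. V is open in τ_Q iff π^{-1}(V) ∈ τ.
  V = {}: π^{-1}(V) = ∅ ∈ τ ✓.
  V = {[p44=p47]}: π^{-1}(V) = {p44, p47} ∈ τ ✓.
  V = {[p45]}: π^{-1}(V) = {p45} ∉ τ ✗.
  V = {[p44=p47], [p45]}: π^{-1}(V) = {p44, p45, p47} ∈ τ ✓.
  V = {[p46]}: π^{-1}(V) = {p46} ∉ τ ✗.
  V = {[p44=p47], [p46]}: π^{-1}(V) = {p44, p46, p47} ∈ τ ✓.
  V = {[p45], [p46]}: π^{-1}(V) = {p45, p46} ∉ τ ✗.
  V = {[p44=p47], [p45], [p46]}: π^{-1}(V) = {p44, p45, p46, p47} ∈ τ ✓.
Open sets in the quotient: τ_Q = {{}, {[p44=p47]}, {[p44=p47], [p45]}, {[p44=p47], [p46]}, {[p44=p47], [p45], [p46]}} (5 elements).


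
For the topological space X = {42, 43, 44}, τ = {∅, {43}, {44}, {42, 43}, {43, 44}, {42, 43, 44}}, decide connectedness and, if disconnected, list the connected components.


(X, τ) is disconnected; components = [{44}, {42, 43}].

Find clopen sets (U ∈ τ with X ∖ U ∈ τ):
  U = ∅, X ∖ U = {42, 43, 44} — both open, so U is clopen.
  U = {44}, X ∖ U = {42, 43} — both open, so U is clopen.
  U = {42, 43}, X ∖ U = {44} — both open, so U is clopen.
  U = {42, 43, 44}, X ∖ U = ∅ — both open, so U is clopen.
Nontrivial clopen(s) exist: e.g. {44}. So (X, τ) is disconnected.
Compute connected components by grouping points that agree on all clopens:
  component: {44}
  component: {42, 43}


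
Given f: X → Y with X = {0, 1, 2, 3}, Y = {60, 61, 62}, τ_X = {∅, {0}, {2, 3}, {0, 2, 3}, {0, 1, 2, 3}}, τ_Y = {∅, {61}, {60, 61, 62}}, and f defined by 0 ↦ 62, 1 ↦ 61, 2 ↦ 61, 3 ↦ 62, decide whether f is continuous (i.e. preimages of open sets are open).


f is NOT continuous.

Compute f^{-1}(U) for each U ∈ τ_Y:
  U = ∅: f^{-1}(U) = ∅ ∈ τ_X ✓.
  U = {61}: f^{-1}(U) = {1, 2} ∉ τ_X ✗.
  U = {60, 61, 62}: f^{-1}(U) = {0, 1, 2, 3} ∈ τ_X ✓.
Found U = {61} with f^{-1}(U) = {1, 2} not in τ_X. Therefore f is NOT continuous.


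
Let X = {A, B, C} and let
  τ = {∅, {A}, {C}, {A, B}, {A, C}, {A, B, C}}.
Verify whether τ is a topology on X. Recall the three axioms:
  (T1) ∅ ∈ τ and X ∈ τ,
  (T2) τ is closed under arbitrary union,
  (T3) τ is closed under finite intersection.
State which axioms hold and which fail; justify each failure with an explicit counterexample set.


τ IS a topology on X.

Axiom (T1): ∅ ∈ τ? Yes; X ∈ τ? Yes.
Axiom (T2/T3): check pairwise unions and intersections of members of τ.
All pairwise intersections and unions checked — each lies in τ. Therefore τ satisfies (T1), (T2), (T3): it IS a topology on X.


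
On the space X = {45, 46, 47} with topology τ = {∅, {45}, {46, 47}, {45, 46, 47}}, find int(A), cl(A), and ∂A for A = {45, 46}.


int(A) = {45}, cl(A) = {45, 46, 47}, ∂A = {46, 47}.

Closed sets in (X, τ) are complements of opens:
  closed(X, τ) = {∅, {45}, {46, 47}, {45, 46, 47}}.
int(A) = ⋃ {U ∈ τ : U ⊆ A}. Opens contained in A: ∅, {45}.
Taking the union of these: int(A) = {45}.
cl(A) = ⋂ {C closed : A ⊆ C}. Closed sets containing A: {45, 46, 47}.
Intersecting these: cl(A) = {45, 46, 47}.
∂A = cl(A) ∖ int(A) = {45, 46, 47} ∖ {45} = {46, 47}.


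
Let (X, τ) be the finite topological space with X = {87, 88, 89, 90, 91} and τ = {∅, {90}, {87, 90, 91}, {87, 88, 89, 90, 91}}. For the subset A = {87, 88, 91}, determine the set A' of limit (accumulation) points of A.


A' = {87, 88, 89, 91}

For each x ∈ X, list the open sets U ∈ τ with x ∈ U, then check whether U ∩ (A ∖ {x}) ≠ ∅ for every such U.
  x = 87: opens ∋ x are {87, 90, 91}, {87, 88, 89, 90, 91}; each meets A ∖ {87}, so x IS a limit point.
  x = 88: opens ∋ x are {87, 88, 89, 90, 91}; each meets A ∖ {88}, so x IS a limit point.
  x = 89: opens ∋ x are {87, 88, 89, 90, 91}; each meets A ∖ {89}, so x IS a limit point.
  x = 90: open {90} ∋ x has {90} ∩ (A ∖ {90}) = ∅, so x is NOT a limit point.
  x = 91: opens ∋ x are {87, 90, 91}, {87, 88, 89, 90, 91}; each meets A ∖ {91}, so x IS a limit point.
Collecting: A' = {87, 88, 89, 91}.


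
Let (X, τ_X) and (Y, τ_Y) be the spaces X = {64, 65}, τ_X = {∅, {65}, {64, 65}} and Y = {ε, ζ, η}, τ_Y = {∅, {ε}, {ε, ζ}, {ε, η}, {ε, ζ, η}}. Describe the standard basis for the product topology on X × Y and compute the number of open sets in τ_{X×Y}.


Basis B = {∅ × ∅, {65} × {ε}, {64, 65} × {ε}, {65} × {ε, ζ}, {65} × {ε, η}, {65} × {ε, ζ, η}, {64, 65} × {ε, ζ}, {64, 65} × {ε, η}, {64, 65} × {ε, ζ, η}}; |τ_{X×Y}| = 14.

Enumerate products U × V with U ∈ τ_X, V ∈ τ_Y (deduplicated):
  ∅ × ∅ = {} (∅)
  {65} × {ε} = {(65,ε)}
  {64, 65} × {ε} = {(64,ε), (65,ε)}
  {65} × {ε, ζ} = {(65,ε), (65,ζ)}
  {65} × {ε, η} = {(65,ε), (65,η)}
  {65} × {ε, ζ, η} = {(65,ε), (65,ζ), (65,η)}
  {64, 65} × {ε, ζ} = {(64,ε), (64,ζ), (65,ε), (65,ζ)}
  {64, 65} × {ε, η} = {(64,ε), (64,η), (65,ε), (65,η)}
  {64, 65} × {ε, ζ, η} = {(64,ε), (64,ζ), (64,η), (65,ε), (65,ζ), (65,η)}
These 9 distinct sets form the basis B.
Close under arbitrary unions to get τ_{X×Y}; counting gives |τ_{X×Y}| = 14.


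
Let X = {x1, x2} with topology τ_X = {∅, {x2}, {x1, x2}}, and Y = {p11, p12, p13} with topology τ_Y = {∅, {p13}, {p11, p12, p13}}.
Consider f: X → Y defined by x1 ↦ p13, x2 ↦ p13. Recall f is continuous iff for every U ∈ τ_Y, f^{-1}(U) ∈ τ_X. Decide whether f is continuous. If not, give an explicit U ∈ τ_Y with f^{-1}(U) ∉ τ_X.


f IS continuous.

Compute f^{-1}(U) for each U ∈ τ_Y:
  U = ∅: f^{-1}(U) = ∅ ∈ τ_X ✓.
  U = {p13}: f^{-1}(U) = {x1, x2} ∈ τ_X ✓.
  U = {p11, p12, p13}: f^{-1}(U) = {x1, x2} ∈ τ_X ✓.
Every preimage lies in τ_X, so f IS continuous.


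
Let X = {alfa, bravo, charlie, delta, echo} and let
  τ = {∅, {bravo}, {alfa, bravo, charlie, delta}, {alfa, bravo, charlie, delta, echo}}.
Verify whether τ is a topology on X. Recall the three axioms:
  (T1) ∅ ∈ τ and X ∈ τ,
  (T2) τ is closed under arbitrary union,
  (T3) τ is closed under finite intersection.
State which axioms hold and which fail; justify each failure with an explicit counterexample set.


τ IS a topology on X.

Axiom (T1): ∅ ∈ τ? Yes; X ∈ τ? Yes.
Axiom (T2/T3): check pairwise unions and intersections of members of τ.
All pairwise intersections and unions checked — each lies in τ. Therefore τ satisfies (T1), (T2), (T3): it IS a topology on X.


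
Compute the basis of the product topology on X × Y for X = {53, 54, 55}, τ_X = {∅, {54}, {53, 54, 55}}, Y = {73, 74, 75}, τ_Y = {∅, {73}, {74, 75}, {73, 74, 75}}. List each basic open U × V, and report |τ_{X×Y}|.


Basis B = {∅ × ∅, {54} × {73}, {54} × {74, 75}, {53, 54, 55} × {73}, {54} × {73, 74, 75}, {53, 54, 55} × {74, 75}, {53, 54, 55} × {73, 74, 75}}; |τ_{X×Y}| = 9.

Enumerate products U × V with U ∈ τ_X, V ∈ τ_Y (deduplicated):
  ∅ × ∅ = {} (∅)
  {54} × {73} = {(54,73)}
  {54} × {74, 75} = {(54,74), (54,75)}
  {53, 54, 55} × {73} = {(53,73), (54,73), (55,73)}
  {54} × {73, 74, 75} = {(54,73), (54,74), (54,75)}
  {53, 54, 55} × {74, 75} = {(53,74), (53,75), (54,74), (54,75), (55,74), (55,75)}
  {53, 54, 55} × {73, 74, 75} = {(53,73), (53,74), (53,75), (54,73), (54,74), (54,75), (55,73), (55,74), (55,75)}
These 7 distinct sets form the basis B.
Close under arbitrary unions to get τ_{X×Y}; counting gives |τ_{X×Y}| = 9.
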